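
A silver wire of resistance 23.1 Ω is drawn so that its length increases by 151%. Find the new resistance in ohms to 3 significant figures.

k = 1 + 151/100 = 2.51; volume constant ⇒ A' = A/k, so R' = k²R.
R' = 6.3 × 23.1 = 146 Ω

146 Ω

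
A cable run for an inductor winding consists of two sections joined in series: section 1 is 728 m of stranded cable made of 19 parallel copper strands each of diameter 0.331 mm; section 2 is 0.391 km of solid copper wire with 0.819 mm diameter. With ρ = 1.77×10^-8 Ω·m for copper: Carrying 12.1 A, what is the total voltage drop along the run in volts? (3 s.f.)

Section 1: A_strand = π(1.6550e-04)² = 8.605e-08 m²; R₁ = ρL/(N·A_s) = (1.77×10^-8)(728)/(19×8.605e-08) = 7.881 Ω
Section 2: A = π(d/2)² = π(4.0950e-04 m)² = 5.268e-07 m²
R₂ = (1.77×10^-8)(391)/(5.268e-07) = 13.14 Ω
R = R₁ + R₂ = 21.02 Ω
V = IR = 12.1 × 21.02 = 254 V

254 V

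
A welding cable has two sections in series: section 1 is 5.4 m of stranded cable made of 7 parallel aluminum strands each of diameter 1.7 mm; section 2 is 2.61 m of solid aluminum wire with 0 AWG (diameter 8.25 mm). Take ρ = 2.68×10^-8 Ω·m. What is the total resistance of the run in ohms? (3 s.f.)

0.0104 Ω

Section 1: A_strand = π(8.5000e-04)² = 2.270e-06 m²; R₁ = ρL/(N·A_s) = (2.68×10^-8)(5.4)/(7×2.270e-06) = 0.009108 Ω
Section 2: A = π(8.25/2 mm)² = π(4.1250e-03 m)² = 5.346e-05 m²
R₂ = (2.68×10^-8)(2.61)/(5.346e-05) = 0.001309 Ω
R = R₁ + R₂ = 0.0104 Ω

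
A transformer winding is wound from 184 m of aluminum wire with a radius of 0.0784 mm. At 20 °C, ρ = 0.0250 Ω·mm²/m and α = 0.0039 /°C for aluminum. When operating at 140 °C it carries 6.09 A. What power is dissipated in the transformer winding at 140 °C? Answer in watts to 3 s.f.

13000 W

ρ = 0.0250 Ω·mm²/m = 2.50×10^-8 Ω·m
A = πr² = π(7.8400e-05 m)² = 1.931e-08 m²
R₍20₎ = ρL/A = (2.50×10^-8)(184)/(1.931e-08) = 238.2 Ω
R₍140₎ = R₍20₎(1 + αΔT) = 238.2 × (1 + 0.0039×120) = 349.7 Ω
P = I²R = (6.09)² × 349.7 = 13000 W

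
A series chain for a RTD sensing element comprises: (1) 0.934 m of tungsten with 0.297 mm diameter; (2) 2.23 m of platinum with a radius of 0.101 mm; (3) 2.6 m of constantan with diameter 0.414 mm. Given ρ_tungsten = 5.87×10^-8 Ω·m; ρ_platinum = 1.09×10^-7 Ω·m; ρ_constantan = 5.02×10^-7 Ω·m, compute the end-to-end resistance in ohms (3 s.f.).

Seg 1: A = π(d/2)² = π(1.4850e-04 m)² = 6.928e-08 m²
R_1 = (5.87×10^-8)(0.934)/(6.928e-08) = 0.7914 Ω
Seg 2: A = πr² = π(1.0100e-04 m)² = 3.205e-08 m²
R_2 = (1.09×10^-7)(2.23)/(3.205e-08) = 7.585 Ω
Seg 3: A = π(d/2)² = π(2.0700e-04 m)² = 1.346e-07 m²
R_3 = (5.02×10^-7)(2.6)/(1.346e-07) = 9.696 Ω
R_total = R_1 + R_2 + R_3 = 18.1 Ω

18.1 Ω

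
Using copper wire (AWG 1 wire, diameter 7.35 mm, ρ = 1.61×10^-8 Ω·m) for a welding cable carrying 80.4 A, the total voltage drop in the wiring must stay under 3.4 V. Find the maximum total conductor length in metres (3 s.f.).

111 m

A = π(7.35/2 mm)² = π(3.6750e-03 m)² = 4.243e-05 m²
L_max = V_max·A/(1·ρI) = (3.4)(4.243e-05)/(1.61×10^-8×80.4) = 111 m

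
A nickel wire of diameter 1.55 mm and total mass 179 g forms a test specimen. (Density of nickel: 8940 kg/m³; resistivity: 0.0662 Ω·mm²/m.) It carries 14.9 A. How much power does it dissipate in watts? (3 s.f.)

82.6 W

ρ = 0.0662 Ω·mm²/m = 6.62×10^-8 Ω·m
A = π(d/2)² = π(7.7500e-04 m)² = 1.8869e-06 m²
L = m/(density·A) = 0.179/(8940×1.8869e-06) = 10.61 m
R = ρL/A = (6.62×10^-8)(10.61)/(1.8869e-06) = 0.3723 Ω
P = I²R = (14.9)² × 0.3723 = 82.6 W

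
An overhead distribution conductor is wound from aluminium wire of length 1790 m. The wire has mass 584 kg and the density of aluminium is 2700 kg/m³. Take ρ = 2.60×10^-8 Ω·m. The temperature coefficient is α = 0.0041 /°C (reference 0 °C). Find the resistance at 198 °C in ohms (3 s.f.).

0.698 Ω

A = m/(density·L) = 584/(2700×1790) = 1.2084e-04 m²
R = ρL/A = (2.60×10^-8)(1790)/(1.2084e-04) = 0.3852 Ω
R(198 °C) = 0.3852 × (1 + 0.0041×198) = 0.698 Ω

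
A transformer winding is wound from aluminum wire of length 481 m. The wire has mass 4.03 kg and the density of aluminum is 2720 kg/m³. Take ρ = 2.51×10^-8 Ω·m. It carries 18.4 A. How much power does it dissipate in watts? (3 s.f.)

A = m/(density·L) = 4.03/(2720×481) = 3.0803e-06 m²
R = ρL/A = (2.51×10^-8)(481)/(3.0803e-06) = 3.919 Ω
P = I²R = (18.4)² × 3.919 = 1330 W

1330 W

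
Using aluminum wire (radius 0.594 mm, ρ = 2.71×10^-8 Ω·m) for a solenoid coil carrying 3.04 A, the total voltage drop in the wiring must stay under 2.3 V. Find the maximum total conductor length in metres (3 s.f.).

A = πr² = π(5.9400e-04 m)² = 1.108e-06 m²
L_max = V_max·A/(1·ρI) = (2.3)(1.108e-06)/(2.71×10^-8×3.04) = 30.9 m

30.9 m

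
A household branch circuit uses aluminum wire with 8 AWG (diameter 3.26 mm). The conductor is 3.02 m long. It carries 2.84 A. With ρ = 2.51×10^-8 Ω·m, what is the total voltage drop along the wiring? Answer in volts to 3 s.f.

0.0258 V

A = π(3.26/2 mm)² = π(1.6300e-03 m)² = 8.347e-06 m²
R = ρL/A = (2.51×10^-8)(3.02)/(8.347e-06) = 0.009081 Ω
V = IR = 2.84 × 0.009081 = 0.0258 V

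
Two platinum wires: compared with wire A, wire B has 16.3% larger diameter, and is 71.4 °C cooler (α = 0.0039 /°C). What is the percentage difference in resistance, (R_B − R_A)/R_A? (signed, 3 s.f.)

R ∝ ρL/d² with ρ ∝ (1+αΔT), so R_B/R_A = (1 + 16.3/100)⁻² × (1 − 0.0039×71.4)
= 0.7393 × 0.7215 = 0.5335
(R_B − R_A)/R_A = 0.5335 − 1 = -46.7%

-46.7%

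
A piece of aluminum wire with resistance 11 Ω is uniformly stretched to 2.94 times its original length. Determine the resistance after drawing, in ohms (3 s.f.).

Volume constant ⇒ A' = A/k with k = 2.94. R' = ρ(kL)/(A/k) = k²R.
R' = 8.644 × 11 = 95.1 Ω

95.1 Ω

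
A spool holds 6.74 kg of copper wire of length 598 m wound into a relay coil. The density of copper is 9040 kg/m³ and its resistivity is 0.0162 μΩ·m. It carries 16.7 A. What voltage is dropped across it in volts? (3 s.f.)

ρ = 0.0162 μΩ·m = 1.62×10^-8 Ω·m
A = m/(density·L) = 6.74/(9040×598) = 1.2468e-06 m²
R = ρL/A = (1.62×10^-8)(598)/(1.2468e-06) = 7.77 Ω
V = IR = 16.7 × 7.77 = 130 V

130 V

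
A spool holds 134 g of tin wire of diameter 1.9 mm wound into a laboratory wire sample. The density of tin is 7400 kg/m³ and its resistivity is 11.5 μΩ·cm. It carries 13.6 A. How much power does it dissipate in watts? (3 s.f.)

47.9 W

ρ = 11.5 μΩ·cm = 1.15×10^-7 Ω·m
A = π(d/2)² = π(9.5000e-04 m)² = 2.8353e-06 m²
L = m/(density·A) = 0.134/(7400×2.8353e-06) = 6.387 m
R = ρL/A = (1.15×10^-7)(6.387)/(2.8353e-06) = 0.259 Ω
P = I²R = (13.6)² × 0.259 = 47.9 W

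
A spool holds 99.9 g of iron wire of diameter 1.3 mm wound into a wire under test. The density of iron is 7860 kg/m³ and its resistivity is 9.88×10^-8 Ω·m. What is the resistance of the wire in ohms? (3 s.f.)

0.713 Ω

A = π(d/2)² = π(6.5000e-04 m)² = 1.3273e-06 m²
L = m/(density·A) = 0.0999/(7860×1.3273e-06) = 9.576 m
R = ρL/A = (9.88×10^-8)(9.576)/(1.3273e-06) = 0.713 Ω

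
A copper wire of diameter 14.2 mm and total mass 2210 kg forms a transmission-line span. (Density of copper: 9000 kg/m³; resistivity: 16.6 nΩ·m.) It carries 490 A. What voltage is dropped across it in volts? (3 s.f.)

ρ = 16.6 nΩ·m = 1.66×10^-8 Ω·m
A = π(d/2)² = π(7.1000e-03 m)² = 1.5837e-04 m²
L = m/(density·A) = 2210/(9000×1.5837e-04) = 1551 m
R = ρL/A = (1.66×10^-8)(1551)/(1.5837e-04) = 0.1625 Ω
V = IR = 490 × 0.1625 = 79.6 V

79.6 V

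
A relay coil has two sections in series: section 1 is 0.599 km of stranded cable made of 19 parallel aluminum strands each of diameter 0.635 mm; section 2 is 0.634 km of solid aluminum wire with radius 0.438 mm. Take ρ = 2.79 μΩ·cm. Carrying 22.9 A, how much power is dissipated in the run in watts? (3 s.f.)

ρ = 2.79 μΩ·cm = 2.79×10^-8 Ω·m
Section 1: A_strand = π(3.1750e-04)² = 3.167e-07 m²; R₁ = ρL/(N·A_s) = (2.79×10^-8)(599)/(19×3.167e-07) = 2.777 Ω
Section 2: A = πr² = π(4.3800e-04 m)² = 6.027e-07 m²
R₂ = (2.79×10^-8)(634)/(6.027e-07) = 29.35 Ω
R = R₁ + R₂ = 32.13 Ω
P = I²R = (22.9)² × 32.13 = 16800 W

16800 W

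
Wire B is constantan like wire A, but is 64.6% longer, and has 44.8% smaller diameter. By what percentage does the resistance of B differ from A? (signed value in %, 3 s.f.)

440%

R ∝ L/d², so R_B/R_A = (1 + 64.6/100) × (1 − 44.8/100)⁻²
= 1.646 × 3.282 = 5.402
(R_B − R_A)/R_A = 5.402 − 1 = 440%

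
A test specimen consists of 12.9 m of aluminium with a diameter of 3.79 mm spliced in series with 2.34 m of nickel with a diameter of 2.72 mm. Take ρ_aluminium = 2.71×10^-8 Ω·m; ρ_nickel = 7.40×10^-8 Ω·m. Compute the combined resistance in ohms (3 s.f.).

Segment 1: A = π(d/2)² = π(1.8950e-03 m)² = 1.128e-05 m²
R₁ = ρL/A = (2.71×10^-8)(12.9)/(1.128e-05) = 0.03099 Ω
Segment 2: A = π(d/2)² = π(1.3600e-03 m)² = 5.811e-06 m²
R₂ = (7.40×10^-8)(2.34)/(5.811e-06) = 0.0298 Ω
R = R₁ + R₂ = 0.0608 Ω

0.0608 Ω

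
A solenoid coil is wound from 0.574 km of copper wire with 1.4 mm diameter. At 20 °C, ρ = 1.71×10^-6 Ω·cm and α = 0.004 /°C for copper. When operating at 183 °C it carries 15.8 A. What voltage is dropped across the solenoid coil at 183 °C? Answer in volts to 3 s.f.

166 V

ρ = 1.71×10^-6 Ω·cm = 1.71×10^-8 Ω·m
A = π(d/2)² = π(7.0000e-04 m)² = 1.539e-06 m²
R₍20₎ = ρL/A = (1.71×10^-8)(574)/(1.539e-06) = 6.376 Ω
R₍183₎ = R₍20₎(1 + αΔT) = 6.376 × (1 + 0.004×163) = 10.53 Ω
V = IR = 15.8 × 10.53 = 166 V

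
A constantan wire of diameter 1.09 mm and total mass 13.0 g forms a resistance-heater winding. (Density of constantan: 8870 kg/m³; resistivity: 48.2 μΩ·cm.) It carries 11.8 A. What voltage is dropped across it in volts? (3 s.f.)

9.57 V

ρ = 48.2 μΩ·cm = 4.82×10^-7 Ω·m
A = π(d/2)² = π(5.4500e-04 m)² = 9.3313e-07 m²
L = m/(density·A) = 0.013/(8870×9.3313e-07) = 1.571 m
R = ρL/A = (4.82×10^-7)(1.571)/(9.3313e-07) = 0.8113 Ω
V = IR = 11.8 × 0.8113 = 9.57 V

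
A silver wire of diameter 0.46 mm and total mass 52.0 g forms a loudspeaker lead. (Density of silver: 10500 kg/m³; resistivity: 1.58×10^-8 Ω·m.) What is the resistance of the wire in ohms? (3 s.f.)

A = π(d/2)² = π(2.3000e-04 m)² = 1.6619e-07 m²
L = m/(density·A) = 0.052/(10500×1.6619e-07) = 29.8 m
R = ρL/A = (1.58×10^-8)(29.8)/(1.6619e-07) = 2.83 Ω

2.83 Ω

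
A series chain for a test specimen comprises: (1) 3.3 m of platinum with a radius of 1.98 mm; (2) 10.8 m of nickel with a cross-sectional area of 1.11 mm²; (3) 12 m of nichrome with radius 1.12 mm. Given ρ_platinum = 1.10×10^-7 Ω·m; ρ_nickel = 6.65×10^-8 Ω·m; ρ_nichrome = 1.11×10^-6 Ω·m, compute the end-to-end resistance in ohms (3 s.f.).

Seg 1: A = πr² = π(1.9800e-03 m)² = 1.232e-05 m²
R_1 = (1.10×10^-7)(3.3)/(1.232e-05) = 0.02947 Ω
Seg 2: A = 1.11 mm² = 1.110e-06 m²
R_2 = (6.65×10^-8)(10.8)/(1.110e-06) = 0.647 Ω
Seg 3: A = πr² = π(1.1200e-03 m)² = 3.941e-06 m²
R_3 = (1.11×10^-6)(12)/(3.941e-06) = 3.38 Ω
R_total = R_1 + R_2 + R_3 = 4.06 Ω

4.06 Ω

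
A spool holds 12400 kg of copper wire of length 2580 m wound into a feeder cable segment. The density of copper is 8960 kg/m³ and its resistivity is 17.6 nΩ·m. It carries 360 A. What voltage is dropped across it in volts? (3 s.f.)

ρ = 17.6 nΩ·m = 1.76×10^-8 Ω·m
A = m/(density·L) = 12400/(8960×2580) = 5.3641e-04 m²
R = ρL/A = (1.76×10^-8)(2580)/(5.3641e-04) = 0.08465 Ω
V = IR = 360 × 0.08465 = 30.5 V

30.5 V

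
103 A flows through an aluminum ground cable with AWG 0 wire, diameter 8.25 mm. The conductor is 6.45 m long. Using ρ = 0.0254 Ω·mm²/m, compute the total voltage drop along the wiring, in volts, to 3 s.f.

ρ = 0.0254 Ω·mm²/m = 2.54×10^-8 Ω·m
A = π(8.25/2 mm)² = π(4.1250e-03 m)² = 5.346e-05 m²
R = ρL/A = (2.54×10^-8)(6.45)/(5.346e-05) = 0.003065 Ω
V = IR = 103 × 0.003065 = 0.316 V

0.316 V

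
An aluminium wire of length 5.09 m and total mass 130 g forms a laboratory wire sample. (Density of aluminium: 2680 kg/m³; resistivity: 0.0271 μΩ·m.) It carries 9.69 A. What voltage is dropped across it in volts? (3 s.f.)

ρ = 0.0271 μΩ·m = 2.71×10^-8 Ω·m
A = m/(density·L) = 0.13/(2680×5.09) = 9.5300e-06 m²
R = ρL/A = (2.71×10^-8)(5.09)/(9.5300e-06) = 0.01447 Ω
V = IR = 9.69 × 0.01447 = 0.140 V

0.140 V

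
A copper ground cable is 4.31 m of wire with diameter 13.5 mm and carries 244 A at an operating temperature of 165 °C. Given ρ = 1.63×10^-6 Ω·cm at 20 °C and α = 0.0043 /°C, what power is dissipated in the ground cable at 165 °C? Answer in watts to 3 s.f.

ρ = 1.63×10^-6 Ω·cm = 1.63×10^-8 Ω·m
A = π(d/2)² = π(6.7500e-03 m)² = 1.431e-04 m²
R₍20₎ = ρL/A = (1.63×10^-8)(4.31)/(1.431e-04) = 4.908×10^-4 Ω
R₍165₎ = R₍20₎(1 + αΔT) = 4.908×10^-4 × (1 + 0.0043×145) = 7.968×10^-4 Ω
P = I²R = (244)² × 7.968×10^-4 = 47.4 W

47.4 W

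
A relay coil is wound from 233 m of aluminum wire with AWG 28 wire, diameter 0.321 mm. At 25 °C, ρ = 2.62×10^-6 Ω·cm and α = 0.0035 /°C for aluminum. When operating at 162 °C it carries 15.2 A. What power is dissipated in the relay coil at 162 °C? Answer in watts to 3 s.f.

ρ = 2.62×10^-6 Ω·cm = 2.62×10^-8 Ω·m
A = π(0.321/2 mm)² = π(1.6050e-04 m)² = 8.093e-08 m²
R₍25₎ = ρL/A = (2.62×10^-8)(233)/(8.093e-08) = 75.43 Ω
R₍162₎ = R₍25₎(1 + αΔT) = 75.43 × (1 + 0.0035×137) = 111.6 Ω
P = I²R = (15.2)² × 111.6 = 25800 W

25800 W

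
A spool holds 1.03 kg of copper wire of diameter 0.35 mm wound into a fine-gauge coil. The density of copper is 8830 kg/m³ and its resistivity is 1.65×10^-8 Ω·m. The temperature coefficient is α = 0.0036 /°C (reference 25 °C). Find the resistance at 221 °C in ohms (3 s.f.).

355 Ω

A = π(d/2)² = π(1.7500e-04 m)² = 9.6211e-08 m²
L = m/(density·A) = 1.03/(8830×9.6211e-08) = 1212 m
R = ρL/A = (1.65×10^-8)(1212)/(9.6211e-08) = 207.9 Ω
R(221 °C) = 207.9 × (1 + 0.0036×196) = 355 Ω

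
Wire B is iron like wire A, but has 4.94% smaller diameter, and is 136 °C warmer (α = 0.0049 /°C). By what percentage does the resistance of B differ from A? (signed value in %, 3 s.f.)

R ∝ ρL/d² with ρ ∝ (1+αΔT), so R_B/R_A = (1 − 4.94/100)⁻² × (1 + 0.0049×136)
= 1.107 × 1.666 = 1.844
(R_B − R_A)/R_A = 1.844 − 1 = 84.4%

84.4%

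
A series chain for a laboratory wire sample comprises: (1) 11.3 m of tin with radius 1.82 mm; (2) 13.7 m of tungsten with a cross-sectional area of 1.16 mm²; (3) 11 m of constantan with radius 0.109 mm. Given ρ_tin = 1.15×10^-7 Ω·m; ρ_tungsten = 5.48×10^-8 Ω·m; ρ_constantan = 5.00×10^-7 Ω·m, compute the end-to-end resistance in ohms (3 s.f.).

Seg 1: A = πr² = π(1.8200e-03 m)² = 1.041e-05 m²
R_1 = (1.15×10^-7)(11.3)/(1.041e-05) = 0.1249 Ω
Seg 2: A = 1.16 mm² = 1.160e-06 m²
R_2 = (5.48×10^-8)(13.7)/(1.160e-06) = 0.6472 Ω
Seg 3: A = πr² = π(1.0900e-04 m)² = 3.733e-08 m²
R_3 = (5.00×10^-7)(11)/(3.733e-08) = 147.4 Ω
R_total = R_1 + R_2 + R_3 = 148 Ω

148 Ω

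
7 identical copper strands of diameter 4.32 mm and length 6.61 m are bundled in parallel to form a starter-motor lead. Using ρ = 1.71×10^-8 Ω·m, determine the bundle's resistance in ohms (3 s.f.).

A_strand = π(2.1600e-03 m)² = 1.466e-05 m²
R_strand = ρL/A = (1.71×10^-8)(6.61)/(1.466e-05) = 0.007712 Ω
R_total = R_strand/N = 0.007712/7 = 0.00110 Ω

0.00110 Ω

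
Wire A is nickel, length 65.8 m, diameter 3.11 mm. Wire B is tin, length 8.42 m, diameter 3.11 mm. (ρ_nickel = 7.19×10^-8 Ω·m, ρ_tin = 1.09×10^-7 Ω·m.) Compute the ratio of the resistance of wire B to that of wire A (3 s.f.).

0.194

R ∝ ρL/d², so R_B/R_A = (ρ_B/ρ_A) × (L_B/L_A)
= (1.09×10^-7/7.19×10^-8) × (8.42/65.8) = 0.194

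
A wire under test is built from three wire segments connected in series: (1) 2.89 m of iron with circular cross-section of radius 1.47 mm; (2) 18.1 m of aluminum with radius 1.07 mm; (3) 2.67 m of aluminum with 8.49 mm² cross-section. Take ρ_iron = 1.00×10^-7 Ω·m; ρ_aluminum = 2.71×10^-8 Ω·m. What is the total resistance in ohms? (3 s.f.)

Seg 1: A = πr² = π(1.4700e-03 m)² = 6.789e-06 m²
R_1 = (1.00×10^-7)(2.89)/(6.789e-06) = 0.04257 Ω
Seg 2: A = πr² = π(1.0700e-03 m)² = 3.597e-06 m²
R_2 = (2.71×10^-8)(18.1)/(3.597e-06) = 0.1364 Ω
Seg 3: A = 8.49 mm² = 8.490e-06 m²
R_3 = (2.71×10^-8)(2.67)/(8.490e-06) = 0.008523 Ω
R_total = R_1 + R_2 + R_3 = 0.187 Ω

0.187 Ω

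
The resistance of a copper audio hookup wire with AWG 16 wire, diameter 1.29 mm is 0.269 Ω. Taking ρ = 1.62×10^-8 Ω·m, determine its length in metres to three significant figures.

A = π(1.29/2 mm)² = π(6.4500e-04 m)² = 1.307e-06 m²
L = RA/ρ = (0.269)(1.307e-06)/(1.62×10^-8) = 21.7 m

21.7 m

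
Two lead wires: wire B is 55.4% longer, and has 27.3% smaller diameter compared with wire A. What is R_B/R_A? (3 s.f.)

R ∝ L/d², so R_B/R_A = (1 + 55.4/100) × (1 − 27.3/100)⁻²
= 1.554 × 1.892 = 2.94

2.94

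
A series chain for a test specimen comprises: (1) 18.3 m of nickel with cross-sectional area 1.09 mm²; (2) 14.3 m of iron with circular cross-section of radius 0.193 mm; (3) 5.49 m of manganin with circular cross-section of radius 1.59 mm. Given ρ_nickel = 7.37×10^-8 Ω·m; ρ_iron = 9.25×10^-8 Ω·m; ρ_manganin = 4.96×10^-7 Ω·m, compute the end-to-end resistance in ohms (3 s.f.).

Seg 1: A = 1.09 mm² = 1.090e-06 m²
R_1 = (7.37×10^-8)(18.3)/(1.090e-06) = 1.237 Ω
Seg 2: A = πr² = π(1.9300e-04 m)² = 1.170e-07 m²
R_2 = (9.25×10^-8)(14.3)/(1.170e-07) = 11.3 Ω
Seg 3: A = πr² = π(1.5900e-03 m)² = 7.942e-06 m²
R_3 = (4.96×10^-7)(5.49)/(7.942e-06) = 0.3429 Ω
R_total = R_1 + R_2 + R_3 = 12.9 Ω

12.9 Ω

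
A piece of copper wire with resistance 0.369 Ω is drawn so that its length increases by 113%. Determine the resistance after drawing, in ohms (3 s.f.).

1.67 Ω

k = 1 + 113/100 = 2.13; volume constant ⇒ A' = A/k, so R' = k²R.
R' = 4.537 × 0.369 = 1.67 Ω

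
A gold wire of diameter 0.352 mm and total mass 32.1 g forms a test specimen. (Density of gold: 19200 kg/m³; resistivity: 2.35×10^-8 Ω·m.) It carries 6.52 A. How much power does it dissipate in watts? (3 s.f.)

176 W

A = π(d/2)² = π(1.7600e-04 m)² = 9.7314e-08 m²
L = m/(density·A) = 0.0321/(19200×9.7314e-08) = 17.18 m
R = ρL/A = (2.35×10^-8)(17.18)/(9.7314e-08) = 4.149 Ω
P = I²R = (6.52)² × 4.149 = 176 W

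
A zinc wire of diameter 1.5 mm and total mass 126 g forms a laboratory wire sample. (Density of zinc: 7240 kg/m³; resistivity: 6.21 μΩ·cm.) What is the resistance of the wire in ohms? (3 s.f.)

ρ = 6.21 μΩ·cm = 6.21×10^-8 Ω·m
A = π(d/2)² = π(7.5000e-04 m)² = 1.7671e-06 m²
L = m/(density·A) = 0.126/(7240×1.7671e-06) = 9.848 m
R = ρL/A = (6.21×10^-8)(9.848)/(1.7671e-06) = 0.346 Ω

0.346 Ω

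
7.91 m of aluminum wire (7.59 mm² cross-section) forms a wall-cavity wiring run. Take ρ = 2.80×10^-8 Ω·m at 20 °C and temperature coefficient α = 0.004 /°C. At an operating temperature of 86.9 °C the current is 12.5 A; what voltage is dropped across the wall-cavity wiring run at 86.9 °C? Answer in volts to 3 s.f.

A = 7.59 mm² = 7.590e-06 m²
R₍20₎ = ρL/A = (2.80×10^-8)(7.91)/(7.590e-06) = 0.02918 Ω
R₍86.9₎ = R₍20₎(1 + αΔT) = 0.02918 × (1 + 0.004×66.9) = 0.03699 Ω
V = IR = 12.5 × 0.03699 = 0.462 V

0.462 V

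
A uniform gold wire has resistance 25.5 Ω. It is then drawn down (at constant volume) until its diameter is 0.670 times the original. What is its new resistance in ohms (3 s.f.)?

Volume constant ⇒ L' = L/r² with r = 0.67. R' = ρL'/A' = ρ(L/r²)/(πr²d₀²/4) = R/r⁴.
R' = 4.963 × 25.5 = 127 Ω

127 Ω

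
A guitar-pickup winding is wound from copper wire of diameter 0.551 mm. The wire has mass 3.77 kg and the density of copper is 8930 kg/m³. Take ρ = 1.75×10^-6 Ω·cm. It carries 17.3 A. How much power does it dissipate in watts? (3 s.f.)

ρ = 1.75×10^-6 Ω·cm = 1.75×10^-8 Ω·m
A = π(d/2)² = π(2.7550e-04 m)² = 2.3845e-07 m²
L = m/(density·A) = 3.77/(8930×2.3845e-07) = 1771 m
R = ρL/A = (1.75×10^-8)(1771)/(2.3845e-07) = 129.9 Ω
P = I²R = (17.3)² × 129.9 = 38900 W

38900 W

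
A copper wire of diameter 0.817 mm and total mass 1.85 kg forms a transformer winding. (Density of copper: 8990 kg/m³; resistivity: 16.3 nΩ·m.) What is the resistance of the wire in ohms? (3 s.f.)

ρ = 16.3 nΩ·m = 1.63×10^-8 Ω·m
A = π(d/2)² = π(4.0850e-04 m)² = 5.2424e-07 m²
L = m/(density·A) = 1.85/(8990×5.2424e-07) = 392.5 m
R = ρL/A = (1.63×10^-8)(392.5)/(5.2424e-07) = 12.2 Ω

12.2 Ω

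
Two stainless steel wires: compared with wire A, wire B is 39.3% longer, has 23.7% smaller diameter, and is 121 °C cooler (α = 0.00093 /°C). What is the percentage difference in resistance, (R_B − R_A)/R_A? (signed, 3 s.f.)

112%

R ∝ ρL/d² with ρ ∝ (1+αΔT), so R_B/R_A = (1 + 39.3/100) × (1 − 23.7/100)⁻² × (1 − 0.00093×121)
= 1.393 × 1.718 × 0.8875 = 2.123
(R_B − R_A)/R_A = 2.123 − 1 = 112%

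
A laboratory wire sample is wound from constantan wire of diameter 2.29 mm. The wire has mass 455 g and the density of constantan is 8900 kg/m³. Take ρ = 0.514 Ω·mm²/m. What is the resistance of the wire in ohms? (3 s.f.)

1.55 Ω

ρ = 0.514 Ω·mm²/m = 5.14×10^-7 Ω·m
A = π(d/2)² = π(1.1450e-03 m)² = 4.1187e-06 m²
L = m/(density·A) = 0.455/(8900×4.1187e-06) = 12.41 m
R = ρL/A = (5.14×10^-7)(12.41)/(4.1187e-06) = 1.55 Ω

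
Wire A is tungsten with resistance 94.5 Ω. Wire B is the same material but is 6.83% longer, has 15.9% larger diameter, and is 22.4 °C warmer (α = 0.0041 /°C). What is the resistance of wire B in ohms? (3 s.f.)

82.1 Ω

R ∝ ρL/d² with ρ ∝ (1+αΔT), so R_B/R_A = (1 + 6.83/100) × (1 + 15.9/100)⁻² × (1 + 0.0041×22.4)
= 1.068 × 0.7444 × 1.092 = 0.8683
R_B = 0.8683 × 94.5 = 82.1 Ω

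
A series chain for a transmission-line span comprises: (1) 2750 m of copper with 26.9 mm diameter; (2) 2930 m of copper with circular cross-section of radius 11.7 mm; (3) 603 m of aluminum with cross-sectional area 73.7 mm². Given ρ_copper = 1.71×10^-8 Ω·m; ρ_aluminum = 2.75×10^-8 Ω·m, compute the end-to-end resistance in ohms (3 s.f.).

0.424 Ω

Seg 1: A = π(d/2)² = π(1.3450e-02 m)² = 5.683e-04 m²
R_1 = (1.71×10^-8)(2750)/(5.683e-04) = 0.08274 Ω
Seg 2: A = πr² = π(1.1700e-02 m)² = 4.301e-04 m²
R_2 = (1.71×10^-8)(2930)/(4.301e-04) = 0.1165 Ω
Seg 3: A = 73.7 mm² = 7.370e-05 m²
R_3 = (2.75×10^-8)(603)/(7.370e-05) = 0.225 Ω
R_total = R_1 + R_2 + R_3 = 0.424 Ω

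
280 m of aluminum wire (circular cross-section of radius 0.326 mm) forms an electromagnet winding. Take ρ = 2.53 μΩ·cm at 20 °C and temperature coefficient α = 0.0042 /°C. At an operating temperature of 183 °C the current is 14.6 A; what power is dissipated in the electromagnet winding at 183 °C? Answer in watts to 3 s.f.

7620 W

ρ = 2.53 μΩ·cm = 2.53×10^-8 Ω·m
A = πr² = π(3.2600e-04 m)² = 3.339e-07 m²
R₍20₎ = ρL/A = (2.53×10^-8)(280)/(3.339e-07) = 21.22 Ω
R₍183₎ = R₍20₎(1 + αΔT) = 21.22 × (1 + 0.0042×163) = 35.74 Ω
P = I²R = (14.6)² × 35.74 = 7620 W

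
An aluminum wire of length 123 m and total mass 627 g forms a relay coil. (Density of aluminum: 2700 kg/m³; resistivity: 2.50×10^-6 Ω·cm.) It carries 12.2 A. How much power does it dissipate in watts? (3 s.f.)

242 W

ρ = 2.50×10^-6 Ω·cm = 2.50×10^-8 Ω·m
A = m/(density·L) = 0.627/(2700×123) = 1.8880e-06 m²
R = ρL/A = (2.50×10^-8)(123)/(1.8880e-06) = 1.629 Ω
P = I²R = (12.2)² × 1.629 = 242 W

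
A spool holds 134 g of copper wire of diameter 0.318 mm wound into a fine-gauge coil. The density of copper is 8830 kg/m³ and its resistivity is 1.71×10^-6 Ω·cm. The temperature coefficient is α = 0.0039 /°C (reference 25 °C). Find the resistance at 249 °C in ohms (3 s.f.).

77.1 Ω

ρ = 1.71×10^-6 Ω·cm = 1.71×10^-8 Ω·m
A = π(d/2)² = π(1.5900e-04 m)² = 7.9423e-08 m²
L = m/(density·A) = 0.134/(8830×7.9423e-08) = 191.1 m
R = ρL/A = (1.71×10^-8)(191.1)/(7.9423e-08) = 41.14 Ω
R(249 °C) = 41.14 × (1 + 0.0039×224) = 77.1 Ω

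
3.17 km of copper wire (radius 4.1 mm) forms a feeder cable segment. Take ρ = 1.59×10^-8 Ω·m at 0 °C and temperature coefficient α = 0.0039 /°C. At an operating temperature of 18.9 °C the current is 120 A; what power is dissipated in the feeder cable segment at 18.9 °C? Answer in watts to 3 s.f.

A = πr² = π(4.1000e-03 m)² = 5.281e-05 m²
R₍0₎ = ρL/A = (1.59×10^-8)(3170)/(5.281e-05) = 0.9544 Ω
R₍18.9₎ = R₍0₎(1 + αΔT) = 0.9544 × (1 + 0.0039×18.9) = 1.025 Ω
P = I²R = (120)² × 1.025 = 14800 W

14800 W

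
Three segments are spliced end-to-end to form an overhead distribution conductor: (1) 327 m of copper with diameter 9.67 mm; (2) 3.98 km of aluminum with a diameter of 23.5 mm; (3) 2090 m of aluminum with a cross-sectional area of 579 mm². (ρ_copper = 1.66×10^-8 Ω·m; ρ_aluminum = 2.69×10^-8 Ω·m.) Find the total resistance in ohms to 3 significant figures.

0.418 Ω

Seg 1: A = π(d/2)² = π(4.8350e-03 m)² = 7.344e-05 m²
R_1 = (1.66×10^-8)(327)/(7.344e-05) = 0.07391 Ω
Seg 2: A = π(d/2)² = π(1.1750e-02 m)² = 4.337e-04 m²
R_2 = (2.69×10^-8)(3980)/(4.337e-04) = 0.2468 Ω
Seg 3: A = 579 mm² = 5.790e-04 m²
R_3 = (2.69×10^-8)(2090)/(5.790e-04) = 0.0971 Ω
R_total = R_1 + R_2 + R_3 = 0.418 Ω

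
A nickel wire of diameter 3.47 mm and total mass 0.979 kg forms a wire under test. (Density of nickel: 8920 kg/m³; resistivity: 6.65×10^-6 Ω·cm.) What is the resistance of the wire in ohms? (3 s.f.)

0.0816 Ω

ρ = 6.65×10^-6 Ω·cm = 6.65×10^-8 Ω·m
A = π(d/2)² = π(1.7350e-03 m)² = 9.4569e-06 m²
L = m/(density·A) = 0.979/(8920×9.4569e-06) = 11.61 m
R = ρL/A = (6.65×10^-8)(11.61)/(9.4569e-06) = 0.0816 Ω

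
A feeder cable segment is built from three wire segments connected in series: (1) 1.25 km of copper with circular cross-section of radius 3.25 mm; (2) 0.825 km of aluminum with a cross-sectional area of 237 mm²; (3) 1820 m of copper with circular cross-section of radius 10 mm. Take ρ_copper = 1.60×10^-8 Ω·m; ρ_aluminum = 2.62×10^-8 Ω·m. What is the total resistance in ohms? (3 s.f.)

Seg 1: A = πr² = π(3.2500e-03 m)² = 3.318e-05 m²
R_1 = (1.60×10^-8)(1250)/(3.318e-05) = 0.6027 Ω
Seg 2: A = 237 mm² = 2.370e-04 m²
R_2 = (2.62×10^-8)(825)/(2.370e-04) = 0.0912 Ω
Seg 3: A = πr² = π(1.0000e-02 m)² = 3.142e-04 m²
R_3 = (1.60×10^-8)(1820)/(3.142e-04) = 0.09269 Ω
R_total = R_1 + R_2 + R_3 = 0.787 Ω

0.787 Ω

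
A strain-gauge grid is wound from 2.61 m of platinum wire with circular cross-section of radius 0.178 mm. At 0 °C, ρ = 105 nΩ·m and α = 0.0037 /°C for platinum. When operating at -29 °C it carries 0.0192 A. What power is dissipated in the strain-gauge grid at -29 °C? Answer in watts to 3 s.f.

ρ = 105 nΩ·m = 1.05×10^-7 Ω·m
A = πr² = π(1.7800e-04 m)² = 9.954e-08 m²
R₍0₎ = ρL/A = (1.05×10^-7)(2.61)/(9.954e-08) = 2.753 Ω
R₍-29₎ = R₍0₎(1 + αΔT) = 2.753 × (1 + 0.0037×-29) = 2.458 Ω
P = I²R = (0.0192)² × 2.458 = 9.06×10^-4 W

9.06×10^-4 W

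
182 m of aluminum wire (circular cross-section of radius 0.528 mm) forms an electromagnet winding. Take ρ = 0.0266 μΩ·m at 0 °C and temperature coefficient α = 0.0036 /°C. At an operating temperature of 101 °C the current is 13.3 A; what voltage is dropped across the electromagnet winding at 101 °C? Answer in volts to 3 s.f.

100 V

ρ = 0.0266 μΩ·m = 2.66×10^-8 Ω·m
A = πr² = π(5.2800e-04 m)² = 8.758e-07 m²
R₍0₎ = ρL/A = (2.66×10^-8)(182)/(8.758e-07) = 5.528 Ω
R₍101₎ = R₍0₎(1 + αΔT) = 5.528 × (1 + 0.0036×101) = 7.537 Ω
V = IR = 13.3 × 7.537 = 100 V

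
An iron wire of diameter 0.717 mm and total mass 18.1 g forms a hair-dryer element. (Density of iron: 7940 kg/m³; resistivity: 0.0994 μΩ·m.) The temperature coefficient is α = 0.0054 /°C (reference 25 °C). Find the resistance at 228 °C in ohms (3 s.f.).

ρ = 0.0994 μΩ·m = 9.94×10^-8 Ω·m
A = π(d/2)² = π(3.5850e-04 m)² = 4.0376e-07 m²
L = m/(density·A) = 0.0181/(7940×4.0376e-07) = 5.646 m
R = ρL/A = (9.94×10^-8)(5.646)/(4.0376e-07) = 1.39 Ω
R(228 °C) = 1.39 × (1 + 0.0054×203) = 2.91 Ω

2.91 Ω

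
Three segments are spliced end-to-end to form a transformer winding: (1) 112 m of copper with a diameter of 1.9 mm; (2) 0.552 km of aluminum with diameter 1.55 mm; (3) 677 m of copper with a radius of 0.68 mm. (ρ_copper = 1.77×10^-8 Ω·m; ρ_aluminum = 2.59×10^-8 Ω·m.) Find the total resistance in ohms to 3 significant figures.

Seg 1: A = π(d/2)² = π(9.5000e-04 m)² = 2.835e-06 m²
R_1 = (1.77×10^-8)(112)/(2.835e-06) = 0.6992 Ω
Seg 2: A = π(d/2)² = π(7.7500e-04 m)² = 1.887e-06 m²
R_2 = (2.59×10^-8)(552)/(1.887e-06) = 7.577 Ω
Seg 3: A = πr² = π(6.8000e-04 m)² = 1.453e-06 m²
R_3 = (1.77×10^-8)(677)/(1.453e-06) = 8.249 Ω
R_total = R_1 + R_2 + R_3 = 16.5 Ω

16.5 Ω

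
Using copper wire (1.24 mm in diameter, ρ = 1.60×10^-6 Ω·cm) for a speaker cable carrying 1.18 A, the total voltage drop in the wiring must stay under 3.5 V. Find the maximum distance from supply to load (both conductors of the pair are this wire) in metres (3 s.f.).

112 m

ρ = 1.60×10^-6 Ω·cm = 1.60×10^-8 Ω·m
A = π(d/2)² = π(6.2000e-04 m)² = 1.208e-06 m²
L_max = V_max·A/(2·ρI) = (3.5)(1.208e-06)/(2×1.60×10^-8×1.18) = 112 m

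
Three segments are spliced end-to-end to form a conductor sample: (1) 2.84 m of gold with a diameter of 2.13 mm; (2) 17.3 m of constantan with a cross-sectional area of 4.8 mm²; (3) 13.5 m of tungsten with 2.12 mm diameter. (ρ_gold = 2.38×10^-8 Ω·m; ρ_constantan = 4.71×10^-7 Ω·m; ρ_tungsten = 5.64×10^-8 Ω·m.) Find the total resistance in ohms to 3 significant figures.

Seg 1: A = π(d/2)² = π(1.0650e-03 m)² = 3.563e-06 m²
R_1 = (2.38×10^-8)(2.84)/(3.563e-06) = 0.01897 Ω
Seg 2: A = 4.8 mm² = 4.800e-06 m²
R_2 = (4.71×10^-7)(17.3)/(4.800e-06) = 1.698 Ω
Seg 3: A = π(d/2)² = π(1.0600e-03 m)² = 3.530e-06 m²
R_3 = (5.64×10^-8)(13.5)/(3.530e-06) = 0.2157 Ω
R_total = R_1 + R_2 + R_3 = 1.93 Ω

1.93 Ω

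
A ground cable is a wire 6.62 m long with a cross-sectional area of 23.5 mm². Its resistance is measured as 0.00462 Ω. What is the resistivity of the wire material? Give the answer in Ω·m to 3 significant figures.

1.64×10^-8 Ω·m

A = 23.5 mm² = 2.350e-05 m²
ρ = RA/L = (0.00462)(2.350e-05)/(6.62) = 1.64×10^-8 Ω·m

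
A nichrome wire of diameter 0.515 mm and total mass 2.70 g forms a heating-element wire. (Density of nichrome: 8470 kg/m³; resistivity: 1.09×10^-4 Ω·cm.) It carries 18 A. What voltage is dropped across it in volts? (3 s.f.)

ρ = 1.09×10^-4 Ω·cm = 1.09×10^-6 Ω·m
A = π(d/2)² = π(2.5750e-04 m)² = 2.0831e-07 m²
L = m/(density·A) = 0.0027/(8470×2.0831e-07) = 1.53 m
R = ρL/A = (1.09×10^-6)(1.53)/(2.0831e-07) = 8.008 Ω
V = IR = 18 × 8.008 = 144 V

144 V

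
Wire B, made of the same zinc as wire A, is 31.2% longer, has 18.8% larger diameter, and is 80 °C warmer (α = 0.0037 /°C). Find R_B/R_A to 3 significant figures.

R ∝ ρL/d² with ρ ∝ (1+αΔT), so R_B/R_A = (1 + 31.2/100) × (1 + 18.8/100)⁻² × (1 + 0.0037×80)
= 1.312 × 0.7085 × 1.296 = 1.20

1.20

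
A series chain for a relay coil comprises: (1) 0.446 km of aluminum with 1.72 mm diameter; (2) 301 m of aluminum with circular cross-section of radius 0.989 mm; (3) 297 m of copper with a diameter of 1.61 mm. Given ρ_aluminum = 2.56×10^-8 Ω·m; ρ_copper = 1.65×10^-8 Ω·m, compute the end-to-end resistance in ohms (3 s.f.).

9.83 Ω

Seg 1: A = π(d/2)² = π(8.6000e-04 m)² = 2.324e-06 m²
R_1 = (2.56×10^-8)(446)/(2.324e-06) = 4.914 Ω
Seg 2: A = πr² = π(9.8900e-04 m)² = 3.073e-06 m²
R_2 = (2.56×10^-8)(301)/(3.073e-06) = 2.508 Ω
Seg 3: A = π(d/2)² = π(8.0500e-04 m)² = 2.036e-06 m²
R_3 = (1.65×10^-8)(297)/(2.036e-06) = 2.407 Ω
R_total = R_1 + R_2 + R_3 = 9.83 Ω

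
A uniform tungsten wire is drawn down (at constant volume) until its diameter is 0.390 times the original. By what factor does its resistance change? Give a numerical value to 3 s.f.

Volume constant ⇒ L' = L/r² with r = 0.39. R' = ρL'/A' = ρ(L/r²)/(πr²d₀²/4) = R/r⁴.
Factor = 43.2

43.2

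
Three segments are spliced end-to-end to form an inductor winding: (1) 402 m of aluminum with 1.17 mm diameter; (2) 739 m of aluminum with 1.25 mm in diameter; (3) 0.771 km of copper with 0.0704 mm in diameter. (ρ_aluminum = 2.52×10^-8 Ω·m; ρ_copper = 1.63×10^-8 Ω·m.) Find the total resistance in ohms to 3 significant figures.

Seg 1: A = π(d/2)² = π(5.8500e-04 m)² = 1.075e-06 m²
R_1 = (2.52×10^-8)(402)/(1.075e-06) = 9.422 Ω
Seg 2: A = π(d/2)² = π(6.2500e-04 m)² = 1.227e-06 m²
R_2 = (2.52×10^-8)(739)/(1.227e-06) = 15.18 Ω
Seg 3: A = π(d/2)² = π(3.5200e-05 m)² = 3.893e-09 m²
R_3 = (1.63×10^-8)(771)/(3.893e-09) = 3229 Ω
R_total = R_1 + R_2 + R_3 = 3250 Ω

3250 Ω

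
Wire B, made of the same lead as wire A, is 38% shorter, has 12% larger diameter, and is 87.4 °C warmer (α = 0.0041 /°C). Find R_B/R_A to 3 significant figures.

R ∝ ρL/d² with ρ ∝ (1+αΔT), so R_B/R_A = (1 − 38/100) × (1 + 12/100)⁻² × (1 + 0.0041×87.4)
= 0.62 × 0.7972 × 1.358 = 0.671

0.671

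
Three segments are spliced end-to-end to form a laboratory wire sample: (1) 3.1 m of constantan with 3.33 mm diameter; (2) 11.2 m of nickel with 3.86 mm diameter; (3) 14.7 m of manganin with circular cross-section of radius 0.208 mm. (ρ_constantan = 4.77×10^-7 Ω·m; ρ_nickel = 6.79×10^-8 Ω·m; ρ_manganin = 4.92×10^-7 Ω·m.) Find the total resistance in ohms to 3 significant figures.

Seg 1: A = π(d/2)² = π(1.6650e-03 m)² = 8.709e-06 m²
R_1 = (4.77×10^-7)(3.1)/(8.709e-06) = 0.1698 Ω
Seg 2: A = π(d/2)² = π(1.9300e-03 m)² = 1.170e-05 m²
R_2 = (6.79×10^-8)(11.2)/(1.170e-05) = 0.06499 Ω
Seg 3: A = πr² = π(2.0800e-04 m)² = 1.359e-07 m²
R_3 = (4.92×10^-7)(14.7)/(1.359e-07) = 53.21 Ω
R_total = R_1 + R_2 + R_3 = 53.4 Ω

53.4 Ω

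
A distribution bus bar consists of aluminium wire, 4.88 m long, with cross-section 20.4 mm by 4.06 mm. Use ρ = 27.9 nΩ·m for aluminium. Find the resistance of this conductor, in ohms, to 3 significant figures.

ρ = 27.9 nΩ·m = 2.79×10^-8 Ω·m
A = 20.4 × 4.06 mm² = 82.8 mm² = 8.282e-05 m²
R = ρL/A = (2.79×10^-8)(4.88 m)/(8.282e-05 m²) = 0.00164 Ω

0.00164 Ω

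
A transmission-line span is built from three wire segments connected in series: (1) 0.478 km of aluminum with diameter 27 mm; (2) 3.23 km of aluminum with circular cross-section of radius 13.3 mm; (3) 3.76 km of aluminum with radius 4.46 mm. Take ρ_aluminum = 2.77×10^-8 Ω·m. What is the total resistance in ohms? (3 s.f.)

1.85 Ω

Seg 1: A = π(d/2)² = π(1.3500e-02 m)² = 5.726e-04 m²
R_1 = (2.77×10^-8)(478)/(5.726e-04) = 0.02313 Ω
Seg 2: A = πr² = π(1.3300e-02 m)² = 5.557e-04 m²
R_2 = (2.77×10^-8)(3230)/(5.557e-04) = 0.161 Ω
Seg 3: A = πr² = π(4.4600e-03 m)² = 6.249e-05 m²
R_3 = (2.77×10^-8)(3760)/(6.249e-05) = 1.667 Ω
R_total = R_1 + R_2 + R_3 = 1.85 Ω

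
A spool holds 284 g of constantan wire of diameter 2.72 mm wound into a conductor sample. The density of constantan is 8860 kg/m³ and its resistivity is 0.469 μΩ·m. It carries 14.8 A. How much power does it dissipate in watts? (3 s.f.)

ρ = 0.469 μΩ·m = 4.69×10^-7 Ω·m
A = π(d/2)² = π(1.3600e-03 m)² = 5.8107e-06 m²
L = m/(density·A) = 0.284/(8860×5.8107e-06) = 5.516 m
R = ρL/A = (4.69×10^-7)(5.516)/(5.8107e-06) = 0.4452 Ω
P = I²R = (14.8)² × 0.4452 = 97.5 W

97.5 W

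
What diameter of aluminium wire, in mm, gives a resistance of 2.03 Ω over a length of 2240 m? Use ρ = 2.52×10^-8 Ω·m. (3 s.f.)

5.95 mm

A = ρL/R = (2.52×10^-8)(2240)/(2.03) = 2.781e-05 m²
d = 2√(A/π) = 5.950e-03 m = 5.95 mm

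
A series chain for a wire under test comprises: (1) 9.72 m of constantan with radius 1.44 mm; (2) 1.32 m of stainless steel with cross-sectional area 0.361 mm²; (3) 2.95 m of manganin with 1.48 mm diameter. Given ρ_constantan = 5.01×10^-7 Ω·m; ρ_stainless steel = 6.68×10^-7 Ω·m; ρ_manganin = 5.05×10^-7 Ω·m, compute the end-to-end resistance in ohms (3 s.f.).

Seg 1: A = πr² = π(1.4400e-03 m)² = 6.514e-06 m²
R_1 = (5.01×10^-7)(9.72)/(6.514e-06) = 0.7475 Ω
Seg 2: A = 0.361 mm² = 3.610e-07 m²
R_2 = (6.68×10^-7)(1.32)/(3.610e-07) = 2.443 Ω
Seg 3: A = π(d/2)² = π(7.4000e-04 m)² = 1.720e-06 m²
R_3 = (5.05×10^-7)(2.95)/(1.720e-06) = 0.866 Ω
R_total = R_1 + R_2 + R_3 = 4.06 Ω

4.06 Ω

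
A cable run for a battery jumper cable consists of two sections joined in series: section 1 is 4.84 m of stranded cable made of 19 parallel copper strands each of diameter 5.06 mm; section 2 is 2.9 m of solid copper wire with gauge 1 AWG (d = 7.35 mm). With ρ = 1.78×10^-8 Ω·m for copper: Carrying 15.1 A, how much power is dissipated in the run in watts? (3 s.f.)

Section 1: A_strand = π(2.5300e-03)² = 2.011e-05 m²; R₁ = ρL/(N·A_s) = (1.78×10^-8)(4.84)/(19×2.011e-05) = 2.255×10^-4 Ω
Section 2: A = π(7.35/2 mm)² = π(3.6750e-03 m)² = 4.243e-05 m²
R₂ = (1.78×10^-8)(2.9)/(4.243e-05) = 0.001217 Ω
R = R₁ + R₂ = 0.001442 Ω
P = I²R = (15.1)² × 0.001442 = 0.329 W

0.329 W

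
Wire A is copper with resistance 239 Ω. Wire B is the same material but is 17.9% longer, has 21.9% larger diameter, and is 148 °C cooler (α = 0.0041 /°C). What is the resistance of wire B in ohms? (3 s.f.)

74.6 Ω

R ∝ ρL/d² with ρ ∝ (1+αΔT), so R_B/R_A = (1 + 17.9/100) × (1 + 21.9/100)⁻² × (1 − 0.0041×148)
= 1.179 × 0.673 × 0.3932 = 0.312
R_B = 0.312 × 239 = 74.6 Ω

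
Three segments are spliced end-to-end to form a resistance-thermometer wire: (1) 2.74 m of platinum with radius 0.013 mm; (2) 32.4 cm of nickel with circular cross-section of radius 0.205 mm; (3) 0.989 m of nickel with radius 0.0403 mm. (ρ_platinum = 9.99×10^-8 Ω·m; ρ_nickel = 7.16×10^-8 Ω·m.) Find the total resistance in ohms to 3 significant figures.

Seg 1: A = πr² = π(1.3000e-05 m)² = 5.309e-10 m²
R_1 = (9.99×10^-8)(2.74)/(5.309e-10) = 515.6 Ω
Seg 2: A = πr² = π(2.0500e-04 m)² = 1.320e-07 m²
R_2 = (7.16×10^-8)(0.324)/(1.320e-07) = 0.1757 Ω
Seg 3: A = πr² = π(4.0300e-05 m)² = 5.102e-09 m²
R_3 = (7.16×10^-8)(0.989)/(5.102e-09) = 13.88 Ω
R_total = R_1 + R_2 + R_3 = 530 Ω

530 Ω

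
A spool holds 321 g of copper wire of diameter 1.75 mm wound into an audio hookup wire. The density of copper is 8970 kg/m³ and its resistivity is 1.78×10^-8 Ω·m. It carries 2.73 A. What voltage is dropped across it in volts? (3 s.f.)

A = π(d/2)² = π(8.7500e-04 m)² = 2.4053e-06 m²
L = m/(density·A) = 0.321/(8970×2.4053e-06) = 14.88 m
R = ρL/A = (1.78×10^-8)(14.88)/(2.4053e-06) = 0.1101 Ω
V = IR = 2.73 × 0.1101 = 0.301 V

0.301 V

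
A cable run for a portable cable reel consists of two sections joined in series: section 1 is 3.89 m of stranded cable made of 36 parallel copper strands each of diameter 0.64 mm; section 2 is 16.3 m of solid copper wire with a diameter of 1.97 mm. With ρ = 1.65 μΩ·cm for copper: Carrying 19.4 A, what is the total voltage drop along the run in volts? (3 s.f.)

ρ = 1.65 μΩ·cm = 1.65×10^-8 Ω·m
Section 1: A_strand = π(3.2000e-04)² = 3.217e-07 m²; R₁ = ρL/(N·A_s) = (1.65×10^-8)(3.89)/(36×3.217e-07) = 0.005542 Ω
Section 2: A = π(d/2)² = π(9.8500e-04 m)² = 3.048e-06 m²
R₂ = (1.65×10^-8)(16.3)/(3.048e-06) = 0.08824 Ω
R = R₁ + R₂ = 0.09378 Ω
V = IR = 19.4 × 0.09378 = 1.82 V

1.82 V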